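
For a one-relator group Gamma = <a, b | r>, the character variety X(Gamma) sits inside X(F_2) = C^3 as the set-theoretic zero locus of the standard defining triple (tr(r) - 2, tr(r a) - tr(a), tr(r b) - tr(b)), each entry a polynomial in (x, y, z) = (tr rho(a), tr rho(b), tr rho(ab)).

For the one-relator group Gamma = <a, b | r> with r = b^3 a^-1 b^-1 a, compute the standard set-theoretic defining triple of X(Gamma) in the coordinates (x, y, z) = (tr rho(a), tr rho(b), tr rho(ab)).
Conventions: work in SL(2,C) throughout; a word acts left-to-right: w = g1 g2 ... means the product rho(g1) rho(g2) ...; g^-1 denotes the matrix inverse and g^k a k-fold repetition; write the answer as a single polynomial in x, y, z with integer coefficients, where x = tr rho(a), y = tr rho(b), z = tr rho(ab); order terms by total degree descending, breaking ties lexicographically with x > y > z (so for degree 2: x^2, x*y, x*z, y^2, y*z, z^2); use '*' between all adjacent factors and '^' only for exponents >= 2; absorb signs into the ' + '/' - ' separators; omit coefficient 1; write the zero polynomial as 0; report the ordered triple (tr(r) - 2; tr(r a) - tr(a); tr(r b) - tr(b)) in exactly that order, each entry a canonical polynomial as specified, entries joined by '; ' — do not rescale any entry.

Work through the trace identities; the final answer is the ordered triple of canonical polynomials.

reduce: tr(a b^2) = tr(b) * tr(a b) - tr(a)   [square of b] = y*z - x
tr(b^3 a) = tr(b) * tr(b a b) - tr(b a)   [square of b] = y^2*z - x*y - z
tr(b^2) = tr(b) * tr(b) - tr(1)   [square of b] = y^2 - 2
tr(b^3) = tr(b) * tr(b^2) - tr(b)   [square of b] = y^3 - 3*y
so tr(a b^3 a) = tr(a) * tr(b^3 a) - tr(b^3)   [square of a] = x*y^2*z - x^2*y - y^3 - x*z + 3*y
tr(a b a b) = tr(a b) * tr(a b) - tr(1)   [split at a repeated a] = z^2 - 2
tr(a b a) = tr(a) * tr(b a) - tr(b)   [square of a] = x*z - y
so tr(a b a b^2) = tr(b) * tr(a b a b) - tr(a b a)   [square of b] = y*z^2 - x*z - y
so tr(a b^3 a b) = tr(b) * tr(a b a b^2) - tr(a b a b)   [square of b] = y^2*z^2 - x*y*z - y^2 - z^2 + 2
tr(b^-1 a b^3 a) = tr(a b^3 a) * tr(b) - tr(a b^3 a b)   [inverse elimination on b] = x*y^3*z - x^2*y^2 - y^4 - y^2*z^2 + 4*y^2 + z^2 - 2
so tr(b^3 a^-1 b^-1 a) = tr(b^-1 a b^3) * tr(a) - tr(b^-1 a b^3 a)   [inverse elimination on a] = -x*y^3*z + x^2*y^2 + y^4 + y^2*z^2 + x*y*z - x^2 - 4*y^2 - z^2 + 2
tr(a^2) = tr(a) * tr(a) - tr(1) = x^2 - 2
tr(a^2 b^2) = tr(b) * tr(a^2 b) - tr(a^2) = x*y*z - x^2 - y^2 + 2
tr(b a^3 b) = tr(a) * tr(b^2 a^2) - tr(b^2 a) = x^2*y*z - x^3 - x*y^2 - y*z + 3*x
so tr(b a^3) = tr(a) * tr(b a^2) - tr(b a) = x^2*z - x*y - z
tr(a^2 b^3 a) = tr(b) * tr(b a^3 b) - tr(b a^3) = x^2*y^2*z - x^3*y - x*y^3 - x^2*z - y^2*z + 4*x*y + z
tr(b a b a^2 b) = tr(a) * tr(b^2 a b a) - tr(b^2 a b) = x*y*z^2 - x^2*z - y^2*z + z
so tr(b a b a^2) = tr(a) * tr(b a b a) - tr(b a b) = x*z^2 - y*z - x
tr(a^2 b^3 a b) = tr(b) * tr(b a b a^2 b) - tr(b a b a^2) = x*y^2*z^2 - x^2*y*z - y^3*z - x*z^2 + 2*y*z + x
tr(b^-1 a^2 b^3 a) = tr(a^2 b^3 a) * tr(b) - tr(a^2 b^3 a b) = x^2*y^3*z - x^3*y^2 - x*y^4 - x*y^2*z^2 + 4*x*y^2 + x*z^2 - y*z - x
tr(b^3 a^-1 b^-1 a^2) = tr(b^-1 a^2 b^3) * tr(a) - tr(b^-1 a^2 b^3 a) = -x^2*y^3*z + x^3*y^2 + x*y^4 + x*y^2*z^2 + x^2*y*z - x^3 - 5*x*y^2 - x*z^2 + y*z + 3*x
so tr(b^4) = tr(b) * tr(b^3) - tr(b^2)  (reduce the b square) = y^4 - 4*y^2 + 2
reduce: tr(b^3 a b) = tr(b) * tr(b^2 a b) - tr(b^2 a)  (reduce the b square) = y^3*z - x*y^2 - 2*y*z + x
tr(b a b^4) = tr(b) * tr(b^3 a b) - tr(b^3 a)  (reduce the b square) = y^4*z - x*y^3 - 3*y^2*z + 2*x*y + z
so tr(b a b^4 a) = tr(b) * tr(a b a b^3) - tr(a b a b^2)  (reduce the b square) = y^3*z^2 - x*y^2*z - y^3 - 2*y*z^2 + x*z + 3*y
so tr(a b^4 a^-1 b) = tr(b a b^4) * tr(a) - tr(b a b^4 a)  (eliminate a^-1) = x*y^4*z - x^2*y^3 - y^3*z^2 - 2*x*y^2*z + 2*x^2*y + y^3 + 2*y*z^2 - 3*y
tr(b^3 a^-1 b^-1 a b) = tr(a b^4 a^-1) * tr(b) - tr(a b^4 a^-1 b)  (eliminate b^-1) = -x*y^4*z + x^2*y^3 + y^5 + y^3*z^2 + 2*x*y^2*z - 2*x^2*y - 5*y^3 - 2*y*z^2 + 5*y
assemble the triple (tr(r) - 2; tr(r a) - x; tr(r b) - y)

-x*y^3*z + x^2*y^2 + y^4 + y^2*z^2 + x*y*z - x^2 - 4*y^2 - z^2; -x^2*y^3*z + x^3*y^2 + x*y^4 + x*y^2*z^2 + x^2*y*z - x^3 - 5*x*y^2 - x*z^2 + y*z + 2*x; -x*y^4*z + x^2*y^3 + y^5 + y^3*z^2 + 2*x*y^2*z - 2*x^2*y - 5*y^3 - 2*y*z^2 + 4*y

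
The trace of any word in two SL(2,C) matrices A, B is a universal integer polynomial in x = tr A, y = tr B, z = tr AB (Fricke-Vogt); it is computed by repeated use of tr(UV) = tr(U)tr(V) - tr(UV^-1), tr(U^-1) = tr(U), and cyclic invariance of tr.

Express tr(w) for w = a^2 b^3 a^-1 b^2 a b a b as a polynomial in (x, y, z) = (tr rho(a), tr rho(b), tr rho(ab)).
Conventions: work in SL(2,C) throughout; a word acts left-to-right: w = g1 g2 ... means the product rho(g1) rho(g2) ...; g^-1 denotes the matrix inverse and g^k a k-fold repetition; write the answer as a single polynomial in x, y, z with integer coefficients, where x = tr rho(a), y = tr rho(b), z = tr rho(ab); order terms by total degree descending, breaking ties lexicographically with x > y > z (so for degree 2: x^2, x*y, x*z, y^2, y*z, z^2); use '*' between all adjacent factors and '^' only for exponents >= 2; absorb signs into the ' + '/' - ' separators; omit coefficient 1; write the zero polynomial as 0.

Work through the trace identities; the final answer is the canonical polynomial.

so tr(a b a b) = tr(b a) tr(b a) - tr(1)   [split at repeated b] = z^2 - 2
tr(a b a b a b) = tr(a b) tr(a b a b) - tr(a^-1 b^-1)   [split at repeated a] = z^3 - 3*z
so tr(b a b) = tr(b) tr(a b) - tr(a) = y*z - x
reduce: tr(a b a b a) = tr(a) tr(b a b a) - tr(b a b) = x*z^2 - y*z - x
so tr(a b a b a b^2) = tr(b) tr(a b a b a b) - tr(a b a b a) = y*z^3 - x*z^2 - 2*y*z + x
so tr(b^2 a b a b a b) = tr(b) tr(a b a b a b^2) - tr(a b a b a b) = y^2*z^3 - x*y*z^2 - 2*y^2*z - z^3 + x*y + 3*z
tr(b^4 a b a b a) = tr(b) tr(b^2 a b a b a b) - tr(b^2 a b a b a) = y^3*z^3 - x*y^2*z^2 - 2*y^3*z - 2*y*z^3 + x*y^2 + x*z^2 + 5*y*z - x
so tr(a b a) = tr(a) tr(b a) - tr(b) = x*z - y
so tr(a b a b^2) = tr(b) tr(a b a b) - tr(a b a) = y*z^2 - x*z - y
tr(b^2 a b a b) = tr(b) tr(a b a b^2) - tr(a b a b) = y^2*z^2 - x*y*z - y^2 - z^2 + 2
tr(b a b a b^3) = tr(b) tr(b^2 a b a b) - tr(b^2 a b a) = y^3*z^2 - x*y^2*z - y^3 - 2*y*z^2 + x*z + 3*y
tr(b^4 a b a b) = tr(b) tr(b a b a b^3) - tr(b a b a b^2) = y^4*z^2 - x*y^3*z - y^4 - 3*y^2*z^2 + 2*x*y*z + 4*y^2 + z^2 - 2
tr(b^2 a b a b a^2 b^2) = tr(a) tr(b^4 a b a b a) - tr(b^4 a b a b) = x*y^3*z^3 - x^2*y^2*z^2 - y^4*z^2 - x*y^3*z - 2*x*y*z^3 + x^2*y^2 + x^2*z^2 + y^4 + 3*y^2*z^2 + 3*x*y*z - x^2 - 4*y^2 - z^2 + 2
so tr(a b a b a^2 b^2) = tr(a) tr(b^2 a b a b a) - tr(b^2 a b a b) = x*y*z^3 - x^2*z^2 - y^2*z^2 - x*y*z + x^2 + y^2 + z^2 - 2
tr(a b a b a^2 b) = tr(a) tr(b a b a b a) - tr(b a b a b) = x*z^3 - y*z^2 - 2*x*z + y
reduce: tr(b^2 a b a b a^2 b) = tr(b) tr(a b a b a^2 b^2) - tr(a b a b a^2 b) = x*y^2*z^3 - x^2*y*z^2 - y^3*z^2 - x*y^2*z - x*z^3 + x^2*y + y^3 + 2*y*z^2 + 2*x*z - 3*y
reduce: tr(b^2 a b a b a^2 b^3) = tr(b) tr(b^2 a b a b a^2 b^2) - tr(b^2 a b a b a^2 b) = x*y^4*z^3 - x^2*y^3*z^2 - y^5*z^2 - x*y^4*z - 3*x*y^2*z^3 + x^2*y^3 + 2*x^2*y*z^2 + y^5 + 4*y^3*z^2 + 4*x*y^2*z + x*z^3 - 2*x^2*y - 5*y^3 - 3*y*z^2 - 2*x*z + 5*y
tr(b a b a b a b a) = tr(a b a b a b) tr(a b) - tr(b a b a)   [split at repeated a] = z^4 - 4*z^2 + 2
tr(a b a b a^2 b a b) = tr(a) tr(b a b a b a b a) - tr(b a b a b a b) = x*z^4 - y*z^3 - 3*x*z^2 + 2*y*z + x
so tr(a b a^2) = tr(a) tr(a b a) - tr(a b) = x^2*z - x*y - z
reduce: tr(b a b a^2 b) = tr(b) tr(a b a^2 b) - tr(a b a^2) = x*y*z^2 - x^2*z - y^2*z + z
tr(a b a b a^2 b a) = tr(a) tr(b a b a^2 b a) - tr(b a b a^2 b) = x^2*z^3 - 2*x*y*z^2 - x^2*z + y^2*z + x*y - z
so tr(a b^2 a b a b a^2 b) = tr(b) tr(a b a b a^2 b a b) - tr(a b a b a^2 b a) = x*y*z^4 - x^2*z^3 - y^2*z^3 - x*y*z^2 + x^2*z + y^2*z + z
tr(a b a b a^3 b) = tr(a) tr(b a b a b a^2) - tr(b a b a b a) = x^2*z^3 - x*y*z^2 - 2*x^2*z - z^3 + x*y + 3*z
reduce: tr(a^2 b a b a) = tr(a) tr(b a b a^2) - tr(b a b a) = x^2*z^2 - x*y*z - x^2 - z^2 + 2
reduce: tr(a b a b a^3) = tr(a) tr(a^2 b a b a) - tr(a^2 b a b) = x^3*z^2 - x^2*y*z - x^3 - 2*x*z^2 + y*z + 3*x
tr(a b^2 a b a b a^2) = tr(b) tr(a b a b a^3 b) - tr(a b a b a^3) = x^2*y*z^3 - x^3*z^2 - x*y^2*z^2 - x^2*y*z - y*z^3 + x^3 + x*y^2 + 2*x*z^2 + 2*y*z - 3*x
tr(b a b^2 a b a b a^2 b) = tr(b) tr(a b^2 a b a b a^2 b) - tr(a b^2 a b a b a^2) = x*y^2*z^4 - 2*x^2*y*z^3 - y^3*z^3 + x^3*z^2 + 2*x^2*y*z + y^3*z + y*z^3 - x^3 - x*y^2 - 2*x*z^2 - y*z + 3*x
tr(b^2 a b a b a^2 b^3 a) = tr(b) tr(b a b^2 a b a b a^2 b) - tr(b a b^2 a b a b a^2) = x*y^3*z^4 - 2*x^2*y^2*z^3 - y^4*z^3 + x^3*y*z^2 - x*y*z^4 + 2*x^2*y^2*z + x^2*z^3 + y^4*z + 2*y^2*z^3 - x^3*y - x*y^3 - x*y*z^2 - x^2*z - 2*y^2*z + 3*x*y - z
tr(a^2 b^3 a^-1 b^2 a b a b) = tr(b^2 a b a b a^2 b^3) tr(a) - tr(b^2 a b a b a^2 b^3 a) = x^2*y^4*z^3 - x^3*y^3*z^2 - x*y^5*z^2 - x*y^3*z^4 - x^2*y^4*z - x^2*y^2*z^3 + y^4*z^3 + x^3*y^3 + x^3*y*z^2 + x*y^5 + 4*x*y^3*z^2 + x*y*z^4 + 2*x^2*y^2*z - y^4*z - 2*y^2*z^3 - x^3*y - 4*x*y^3 - 2*x*y*z^2 - x^2*z + 2*y^2*z + 2*x*y + z

x^2*y^4*z^3 - x^3*y^3*z^2 - x*y^5*z^2 - x*y^3*z^4 - x^2*y^4*z - x^2*y^2*z^3 + y^4*z^3 + x^3*y^3 + x^3*y*z^2 + x*y^5 + 4*x*y^3*z^2 + x*y*z^4 + 2*x^2*y^2*z - y^4*z - 2*y^2*z^3 - x^3*y - 4*x*y^3 - 2*x*y*z^2 - x^2*z + 2*y^2*z + 2*x*y + z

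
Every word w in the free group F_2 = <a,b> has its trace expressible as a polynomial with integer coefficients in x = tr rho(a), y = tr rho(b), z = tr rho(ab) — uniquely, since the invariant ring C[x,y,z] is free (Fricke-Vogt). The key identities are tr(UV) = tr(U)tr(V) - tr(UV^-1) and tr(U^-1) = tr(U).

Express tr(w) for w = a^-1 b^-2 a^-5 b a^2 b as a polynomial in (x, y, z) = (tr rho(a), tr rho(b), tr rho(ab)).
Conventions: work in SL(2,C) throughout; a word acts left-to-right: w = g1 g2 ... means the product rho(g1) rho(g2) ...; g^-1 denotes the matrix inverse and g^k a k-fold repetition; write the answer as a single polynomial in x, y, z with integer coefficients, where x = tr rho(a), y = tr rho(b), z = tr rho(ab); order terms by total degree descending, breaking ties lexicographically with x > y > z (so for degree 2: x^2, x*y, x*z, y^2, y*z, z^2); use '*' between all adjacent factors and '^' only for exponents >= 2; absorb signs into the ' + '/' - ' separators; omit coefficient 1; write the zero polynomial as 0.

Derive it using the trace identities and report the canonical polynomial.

and trace(a^2 b) = trace(a) trace(b a) - trace(b)   [square of a] = x*z - y
next, trace(a^2) = trace(a) trace(a) - trace(1)   [square of a] = x^2 - 2
trace(b a^2 b) = trace(b) trace(a^2 b) - trace(a^2)   [square of b] = x*y*z - x^2 - y^2 + 2
next, trace(b a b a) = trace(b a) trace(b a) - trace(1)   [split at a repeated b] = z^2 - 2
trace(b a b) = trace(b) trace(a b) - trace(a)   [square of b] = y*z - x
next, trace(a^2 b a b) = trace(a) trace(b a b a) - trace(b a b)   [square of a] = x*z^2 - y*z - x
next, trace(a^2 b a) = trace(a) trace(a b a) - trace(a b)   [square of a] = x^2*z - x*y - z
and trace(b a^2 b a b) = trace(b) trace(a^2 b a b) - trace(a^2 b a)   [square of b] = x*y*z^2 - x^2*z - y^2*z + z
and trace(b a b a b a) = trace(b a) trace(b a b a) - trace(b^-1 a^-1)   [split at a repeated b] = z^3 - 3*z
trace(b a b a b) = trace(b) trace(a b a b) - trace(a b a)   [square of b] = y*z^2 - x*z - y
and trace(b a^2 b a b a) = trace(a) trace(b a b a b a) - trace(b a b a b)   [square of a] = x*z^3 - y*z^2 - 2*x*z + y
trace(a^-1 b a^2 b a b) = trace(b a^2 b a b) trace(a) - trace(b a^2 b a b a)   [inverse elimination on a] = x^2*y*z^2 - x^3*z - x*y^2*z - x*z^3 + y*z^2 + 3*x*z - y
and trace(b^-1 a^-1 b a^2 b a) = trace(a^-1 b a^2 b a) trace(b) - trace(a^-1 b a^2 b a b)   [inverse elimination on b] = -x^2*y*z^2 + x^3*z + 2*x*y^2*z + x*z^3 - x^2*y - y^3 - y*z^2 - 3*x*z + 3*y
trace(b^-1 a^-1 b a^2 b a^-1) = trace(b^-1 a^-1 b a^2 b) trace(a) - trace(b^-1 a^-1 b a^2 b a)   [inverse elimination on a] = x^2*y*z^2 - x^3*z - 2*x*y^2*z - x*z^3 + x^2*y + y^3 + y*z^2 + 4*x*z - 3*y
trace(a^-1 b a^2 b) = trace(b a^2 b) trace(a) - trace(b a^2 b a)   [inverse elimination on a] = x^2*y*z - x^3 - x*y^2 - x*z^2 + y*z + 3*x
and trace(a^-1 b a^2 b a^-1) = trace(a^-1 b a^2 b) trace(a) - trace(a^-1 b a^2 b a)   [inverse elimination on a] = x^3*y*z - x^4 - x^2*y^2 - x^2*z^2 + 4*x^2 + y^2 - 2
and trace(b a^2 b a^-1 b^-2 a^-1) = trace(b^-1 a^-1 b a^2 b a^-1) trace(b) - trace(b^-1 a^-1 b a^2 b a^-1 b)   [inverse elimination on b] = x^2*y^2*z^2 - 2*x^3*y*z - 2*x*y^3*z - x*y*z^3 + x^4 + 2*x^2*y^2 + x^2*z^2 + y^4 + y^2*z^2 + 4*x*y*z - 4*x^2 - 4*y^2 + 2
and trace(a^2 b a^-1 b^-1) = trace(a^2 b a^-1) trace(b) - trace(a^2 b a^-1 b)   [inverse elimination on b] = -x^2*y*z + x^3 + x*y^2 + x*z^2 - 3*x
and trace(b a^2 b a^-1 b^-2 a^-2) = trace(b a^2 b a^-1 b^-2 a^-1) trace(a) - trace(b a^2 b a^-1 b^-2)   [inverse elimination on a] = x^3*y^2*z^2 - 2*x^4*y*z - 2*x^2*y^3*z - x^2*y*z^3 + x^5 + 2*x^3*y^2 + x^3*z^2 + x*y^4 + x*y^2*z^2 + 5*x^2*y*z - 5*x^3 - 5*x*y^2 - x*z^2 + 5*x
trace(b a^2 b a^-1 b^-2 a^-3) = trace(b a^2 b a^-1 b^-2 a^-2) trace(a) - trace(b a^2 b a^-1 b^-2 a^-1)   [inverse elimination on a] = x^4*y^2*z^2 - 2*x^5*y*z - 2*x^3*y^3*z - x^3*y*z^3 + x^6 + 2*x^4*y^2 + x^4*z^2 + x^2*y^4 + 7*x^3*y*z + 2*x*y^3*z + x*y*z^3 - 6*x^4 - 7*x^2*y^2 - 2*x^2*z^2 - y^4 - y^2*z^2 - 4*x*y*z + 9*x^2 + 4*y^2 - 2
and trace(a^-2 b a^2 b a^-1 b^-2 a^-2) = trace(b a^2 b a^-1 b^-2 a^-3) trace(a) - trace(b a^2 b a^-1 b^-2 a^-2)   [inverse elimination on a] = x^5*y^2*z^2 - 2*x^6*y*z - 2*x^4*y^3*z - x^4*y*z^3 + x^7 + 2*x^5*y^2 + x^5*z^2 + x^3*y^4 - x^3*y^2*z^2 + 9*x^4*y*z + 4*x^2*y^3*z + 2*x^2*y*z^3 - 7*x^5 - 9*x^3*y^2 - 3*x^3*z^2 - 2*x*y^4 - 2*x*y^2*z^2 - 9*x^2*y*z + 14*x^3 + 9*x*y^2 + x*z^2 - 7*x
trace(a^-1 b^-2 a^-5 b a^2 b) = trace(a^-2 b a^2 b a^-1 b^-2 a^-2) trace(a) - trace(a^-2 b a^2 b a^-1 b^-2 a^-1)   [inverse elimination on a] = x^6*y^2*z^2 - 2*x^7*y*z - 2*x^5*y^3*z - x^5*y*z^3 + x^8 + 2*x^6*y^2 + x^6*z^2 + x^4*y^4 - 2*x^4*y^2*z^2 + 11*x^5*y*z + 6*x^3*y^3*z + 3*x^3*y*z^3 - 8*x^6 - 11*x^4*y^2 - 4*x^4*z^2 - 3*x^2*y^4 - 2*x^2*y^2*z^2 - 16*x^3*y*z - 2*x*y^3*z - x*y*z^3 + 20*x^4 + 16*x^2*y^2 + 3*x^2*z^2 + y^4 + y^2*z^2 + 4*x*y*z - 16*x^2 - 4*y^2 + 2

x^6*y^2*z^2 - 2*x^7*y*z - 2*x^5*y^3*z - x^5*y*z^3 + x^8 + 2*x^6*y^2 + x^6*z^2 + x^4*y^4 - 2*x^4*y^2*z^2 + 11*x^5*y*z + 6*x^3*y^3*z + 3*x^3*y*z^3 - 8*x^6 - 11*x^4*y^2 - 4*x^4*z^2 - 3*x^2*y^4 - 2*x^2*y^2*z^2 - 16*x^3*y*z - 2*x*y^3*z - x*y*z^3 + 20*x^4 + 16*x^2*y^2 + 3*x^2*z^2 + y^4 + y^2*z^2 + 4*x*y*z - 16*x^2 - 4*y^2 + 2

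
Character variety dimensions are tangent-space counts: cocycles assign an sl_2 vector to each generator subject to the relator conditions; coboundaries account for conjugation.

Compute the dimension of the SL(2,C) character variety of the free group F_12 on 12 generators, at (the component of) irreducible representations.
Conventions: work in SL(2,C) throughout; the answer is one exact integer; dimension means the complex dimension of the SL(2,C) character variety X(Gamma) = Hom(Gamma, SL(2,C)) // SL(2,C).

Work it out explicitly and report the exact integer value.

Here Gamma is free of rank 12 — no relator constrains a cocycle.
A cocycle picks one sl_2 vector per generator freely, giving dim Z^1 = 3*12 = 36.
At an irreducible rho the centralizer of the image in sl_2 is 0, so the coboundary map sl_2 -> Z^1 is injective: dim B^1 = 3.
Therefore dim X = 36 - 3 = 33.

33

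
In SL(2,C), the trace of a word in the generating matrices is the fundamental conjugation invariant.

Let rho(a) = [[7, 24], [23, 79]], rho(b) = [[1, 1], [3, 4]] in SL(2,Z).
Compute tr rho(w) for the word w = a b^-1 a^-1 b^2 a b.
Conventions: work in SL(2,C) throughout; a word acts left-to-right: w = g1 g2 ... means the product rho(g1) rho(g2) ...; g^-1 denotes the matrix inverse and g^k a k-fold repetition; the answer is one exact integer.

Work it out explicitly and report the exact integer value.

5020094

rho(a) = [[7, 24], [23, 79]]
... * rho(b^-1) = [[4, -1], [-3, 1]]  ->  [[-44, 17], [-145, 56]]
... * rho(a^-1) = [[79, -24], [-23, 7]]  ->  [[-3867, 1175], [-12743, 3872]]
... * rho(b) = [[1, 1], [3, 4]]  ->  [[-342, 833], [-1127, 2745]]
... * rho(b) = [[1, 1], [3, 4]]  ->  [[2157, 2990], [7108, 9853]]
... * rho(a) = [[7, 24], [23, 79]]  ->  [[83869, 287978], [276375, 948979]]
... * rho(b) = [[1, 1], [3, 4]]  ->  [[947803, 1235781], [3123312, 4072291]]
tr = 947803 + 4072291 = 5020094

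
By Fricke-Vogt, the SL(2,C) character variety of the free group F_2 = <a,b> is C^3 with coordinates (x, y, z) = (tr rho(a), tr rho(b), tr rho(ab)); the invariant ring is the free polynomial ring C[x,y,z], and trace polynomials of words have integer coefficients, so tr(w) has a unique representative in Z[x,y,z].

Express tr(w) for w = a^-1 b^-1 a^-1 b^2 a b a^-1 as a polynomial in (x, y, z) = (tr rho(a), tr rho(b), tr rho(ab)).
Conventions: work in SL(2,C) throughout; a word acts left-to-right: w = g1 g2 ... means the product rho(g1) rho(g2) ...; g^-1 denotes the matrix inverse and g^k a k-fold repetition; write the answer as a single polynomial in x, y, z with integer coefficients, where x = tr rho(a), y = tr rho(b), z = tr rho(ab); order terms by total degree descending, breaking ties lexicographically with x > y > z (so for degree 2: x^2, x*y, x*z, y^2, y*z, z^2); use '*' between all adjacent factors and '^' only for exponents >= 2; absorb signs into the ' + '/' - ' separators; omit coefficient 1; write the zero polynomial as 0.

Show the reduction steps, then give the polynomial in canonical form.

x^2*y^2*z^2 - x^3*y*z - x*y^3*z - x*y*z^3 + x^2*y^2 + 3*x*y*z - x^2 - y^2 + 2

trace(b a b) = trace(b)*trace(a b) - trace(a)   [square of b] = y*z - x
apply: trace(b^2 a b) = trace(b)*trace(b a b) - trace(b a)   [square of b] = y^2*z - x*y - z
apply: trace(a b a b) = trace(a b)*trace(a b) - trace(1)   [split at a repeated a] = z^2 - 2
apply: trace(a b a) = trace(a)*trace(b a) - trace(b)   [square of a] = x*z - y
use: trace(b^2 a b a) = trace(b)*trace(a b a b) - trace(a b a)   [square of b] = y*z^2 - x*z - y
apply: trace(b^2 a b a^-1) = trace(b^2 a b)*trace(a) - trace(b^2 a b a)   [inverse elimination on a] = x*y^2*z - x^2*y - y*z^2 + y
trace(b^2 a b a^-2) = trace(b^2 a b a^-1)*trace(a) - trace(b^2 a b)   [inverse elimination on a] = x^2*y^2*z - x^3*y - x*y*z^2 - y^2*z + 2*x*y + z
use: trace(a^-1 b^2 a b a^-2) = trace(b^2 a b a^-2)*trace(a) - trace(b^2 a b a^-1)   [inverse elimination on a] = x^3*y^2*z - x^4*y - x^2*y*z^2 - 2*x*y^2*z + 3*x^2*y + y*z^2 + x*z - y
trace(b^3 a b) = trace(b)*trace(b a b^2) - trace(b a b)   [square of b] = y^3*z - x*y^2 - 2*y*z + x
trace(b^3 a b a) = trace(b)*trace(a b a b^2) - trace(a b a b)   [square of b] = y^2*z^2 - x*y*z - y^2 - z^2 + 2
trace(b^3 a b a^-1) = trace(b^3 a b)*trace(a) - trace(b^3 a b a)   [inverse elimination on a] = x*y^3*z - x^2*y^2 - y^2*z^2 - x*y*z + x^2 + y^2 + z^2 - 2
trace(b^2 a b a^-2 b) = trace(b^3 a b a^-1)*trace(a) - trace(b^3 a b)   [inverse elimination on a] = x^2*y^3*z - x^3*y^2 - x*y^2*z^2 - x^2*y*z - y^3*z + x^3 + 2*x*y^2 + x*z^2 + 2*y*z - 3*x
trace(b^2) = trace(b)*trace(b) - trace(1)   [square of b] = y^2 - 2
trace(a b^2 a) = trace(a)*trace(b^2 a) - trace(b^2)   [square of a] = x*y*z - x^2 - y^2 + 2
apply: trace(b a b^2 a b) = trace(b)*trace(a b^2 a b) - trace(a b^2 a)   [square of b] = y^2*z^2 - 2*x*y*z + x^2 - 2
trace(a b a b a b) = trace(b a)*trace(b a b a) - trace(b^-1 a^-1)   [split at a repeated b] = z^3 - 3*z
use: trace(a b a b a) = trace(a)*trace(b a b a) - trace(b a b)   [square of a] = x*z^2 - y*z - x
apply: trace(b a b^2 a b a) = trace(b)*trace(a b a b a b) - trace(a b a b a)   [square of b] = y*z^3 - x*z^2 - 2*y*z + x
trace(b a b^2 a b a^-1) = trace(b a b^2 a b)*trace(a) - trace(b a b^2 a b a)   [inverse elimination on a] = x*y^2*z^2 - 2*x^2*y*z - y*z^3 + x^3 + x*z^2 + 2*y*z - 3*x
use: trace(b^2 a b a^-2 b a) = trace(b a b^2 a b a^-1)*trace(a) - trace(b a b^2 a b)   [inverse elimination on a] = x^2*y^2*z^2 - 2*x^3*y*z - x*y*z^3 + x^4 + x^2*z^2 - y^2*z^2 + 4*x*y*z - 4*x^2 + 2
trace(a^-1 b^2 a b a^-2 b) = trace(b^2 a b a^-2 b)*trace(a) - trace(b^2 a b a^-2 b a)   [inverse elimination on a] = x^3*y^3*z - x^4*y^2 - 2*x^2*y^2*z^2 + x^3*y*z - x*y^3*z + x*y*z^3 + 2*x^2*y^2 + y^2*z^2 - 2*x*y*z + x^2 - 2
apply: trace(a^-1 b^-1 a^-1 b^2 a b a^-1) = trace(a^-1 b^2 a b a^-2)*trace(b) - trace(a^-1 b^2 a b a^-2 b)   [inverse elimination on b] = x^2*y^2*z^2 - x^3*y*z - x*y^3*z - x*y*z^3 + x^2*y^2 + 3*x*y*z - x^2 - y^2 + 2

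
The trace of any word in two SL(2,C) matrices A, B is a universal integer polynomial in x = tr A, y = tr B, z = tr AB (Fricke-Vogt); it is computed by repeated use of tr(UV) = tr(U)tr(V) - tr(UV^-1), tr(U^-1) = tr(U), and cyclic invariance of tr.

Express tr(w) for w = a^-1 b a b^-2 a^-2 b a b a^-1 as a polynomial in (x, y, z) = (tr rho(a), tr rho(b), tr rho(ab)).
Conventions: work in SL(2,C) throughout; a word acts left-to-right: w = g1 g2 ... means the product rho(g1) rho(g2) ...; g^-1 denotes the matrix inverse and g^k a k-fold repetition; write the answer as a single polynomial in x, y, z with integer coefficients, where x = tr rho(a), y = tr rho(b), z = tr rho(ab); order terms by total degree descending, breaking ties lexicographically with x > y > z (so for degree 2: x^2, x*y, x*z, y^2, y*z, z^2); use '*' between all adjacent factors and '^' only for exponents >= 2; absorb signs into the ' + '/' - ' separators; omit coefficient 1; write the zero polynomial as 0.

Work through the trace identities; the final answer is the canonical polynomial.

-x^4*y^3*z^2 + 2*x^5*y^2*z + x^3*y^4*z + 2*x^3*y^2*z^3 - x^6*y - x^4*y^3 - 2*x^4*y*z^2 - x^2*y*z^4 - 8*x^3*y^2*z - x*y^4*z - x*y^2*z^3 + 7*x^4*y + 3*x^2*y^3 + 8*x^2*y*z^2 - x^3*z + 4*x*y^2*z - x*z^3 - 12*x^2*y - y^3 - y*z^2 + 3*x*z + 3*y

next, tr(b^2 a) = tr(b)*tr(a b) - tr(a) = y*z - x
tr(b^2) = tr(b)*tr(b) - tr(1) = y^2 - 2
and tr(b a^2 b) = tr(a)*tr(b^2 a) - tr(b^2) = x*y*z - x^2 - y^2 + 2
and tr(b a b a) = tr(b a)*tr(b a) - tr(1) = z^2 - 2
next, tr(b a^2 b a) = tr(a)*tr(b a b a) - tr(b a b) = x*z^2 - y*z - x
tr(a b a^-1 b a) = tr(b a^2 b)*tr(a) - tr(b a^2 b a) = x^2*y*z - x^3 - x*y^2 - x*z^2 + y*z + 3*x
next, tr(a b a) = tr(a)*tr(b a) - tr(b) = x*z - y
tr(b a b a b) = tr(b)*tr(a b a b) - tr(a b a) = y*z^2 - x*z - y
next, tr(b a b a b a) = tr(b a)*tr(b a b a) - tr(b^-1 a^-1) = z^3 - 3*z
tr(a b a^-1 b a b) = tr(b a b a b)*tr(a) - tr(b a b a b a) = x*y*z^2 - x^2*z - z^3 - x*y + 3*z
next, tr(b a b^-1 a b a^-1) = tr(a b a^-1 b a)*tr(b) - tr(a b a^-1 b a b) = x^2*y^2*z - x^3*y - x*y^3 - 2*x*y*z^2 + x^2*z + y^2*z + z^3 + 4*x*y - 3*z
next, tr(b a b^-1 a b) = tr(a b^2 a)*tr(b) - tr(a b^2 a b) = x*y^2*z - x^2*y - y^3 - y*z^2 + x*z + 3*y
tr(a b a^-2 b a b^-1) = tr(b a b^-1 a b a^-1)*tr(a) - tr(b a b^-1 a b) = x^3*y^2*z - x^4*y - x^2*y^3 - 2*x^2*y*z^2 + x^3*z + x*z^3 + 5*x^2*y + y^3 + y*z^2 - 4*x*z - 3*y
next, tr(b a b^2) = tr(b)*tr(b a b) - tr(b a) = y^2*z - x*y - z
tr(a b a b^2 a) = tr(a)*tr(b a b^2 a) - tr(b a b^2) = x*y*z^2 - x^2*z - y^2*z + z
tr(a b a b^2 a b) = tr(b)*tr(a b a b a b) - tr(a b a b a) = y*z^3 - x*z^2 - 2*y*z + x
tr(b a b^-1 a b a b) = tr(a b a b^2 a)*tr(b) - tr(a b a b^2 a b) = x*y^2*z^2 - x^2*y*z - y^3*z - y*z^3 + x*z^2 + 3*y*z - x
tr(a b a b a b a) = tr(a)*tr(b a b a b a) - tr(b a b a b) = x*z^3 - y*z^2 - 2*x*z + y
tr(a b a b a b a b) = tr(b a)*tr(b a b a b a) - tr(b^-1 a^-1 b^-1 a^-1) = z^4 - 4*z^2 + 2
next, tr(b a b^-1 a b a b a) = tr(a b a b a b a)*tr(b) - tr(a b a b a b a b) = x*y*z^3 - y^2*z^2 - z^4 - 2*x*y*z + y^2 + 4*z^2 - 2
tr(a b a b a^-1 b a b^-1) = tr(b a b^-1 a b a b)*tr(a) - tr(b a b^-1 a b a b a) = x^2*y^2*z^2 - x^3*y*z - x*y^3*z - 2*x*y*z^3 + x^2*z^2 + y^2*z^2 + z^4 + 5*x*y*z - x^2 - y^2 - 4*z^2 + 2
next, tr(a b a b a^-1 b a) = tr(b a^2 b a b)*tr(a) - tr(b a^2 b a b a) = x^2*y*z^2 - x^3*z - x*y^2*z - x*z^3 + y*z^2 + 3*x*z - y
tr(a^-1 b a b^-2 a b a b) = tr(a b a b a^-1 b a b^-1)*tr(b) - tr(a b a b a^-1 b a) = x^2*y^3*z^2 - x^3*y^2*z - x*y^4*z - 2*x*y^2*z^3 + y^3*z^2 + y*z^4 + x^3*z + 6*x*y^2*z + x*z^3 - x^2*y - y^3 - 5*y*z^2 - 3*x*z + 3*y
tr(b a b^-2 a b a b) = tr(b^-1 a b a b^2 a)*tr(b) - tr(b^-1 a b a b^2 a b) = x*y^3*z^2 - x^2*y^2*z - y^4*z - y^2*z^3 + x^2*z + 4*y^2*z - x*y - z
tr(b a b a^-2 b a b^-2 a) = tr(a^-1 b a b^-2 a b a b)*tr(a) - tr(a^-1 b a b^-2 a b a b a) = x^3*y^3*z^2 - x^4*y^2*z - x^2*y^4*z - 2*x^2*y^2*z^3 + x*y*z^4 + x^4*z + 7*x^2*y^2*z + x^2*z^3 + y^4*z + y^2*z^3 - x^3*y - x*y^3 - 5*x*y*z^2 - 4*x^2*z - 4*y^2*z + 4*x*y + z
next, tr(b a b a^-2 b a b^-2 a^-1) = tr(b a b a^-2 b a b^-2)*tr(a) - tr(b a b a^-2 b a b^-2 a) = -x^3*y^3*z^2 + 2*x^4*y^2*z + x^2*y^4*z + 2*x^2*y^2*z^3 - x^5*y - x^3*y^3 - 2*x^3*y*z^2 - x*y*z^4 - 7*x^2*y^2*z - y^4*z - y^2*z^3 + 6*x^3*y + 2*x*y^3 + 6*x*y*z^2 + 4*y^2*z - 7*x*y - z
and tr(a^-1 b a b^-2 a^-2 b a b a^-1) = tr(b a b a^-2 b a b^-2 a^-1)*tr(a) - tr(b a b a^-2 b a b^-2) = -x^4*y^3*z^2 + 2*x^5*y^2*z + x^3*y^4*z + 2*x^3*y^2*z^3 - x^6*y - x^4*y^3 - 2*x^4*y*z^2 - x^2*y*z^4 - 8*x^3*y^2*z - x*y^4*z - x*y^2*z^3 + 7*x^4*y + 3*x^2*y^3 + 8*x^2*y*z^2 - x^3*z + 4*x*y^2*z - x*z^3 - 12*x^2*y - y^3 - y*z^2 + 3*x*z + 3*y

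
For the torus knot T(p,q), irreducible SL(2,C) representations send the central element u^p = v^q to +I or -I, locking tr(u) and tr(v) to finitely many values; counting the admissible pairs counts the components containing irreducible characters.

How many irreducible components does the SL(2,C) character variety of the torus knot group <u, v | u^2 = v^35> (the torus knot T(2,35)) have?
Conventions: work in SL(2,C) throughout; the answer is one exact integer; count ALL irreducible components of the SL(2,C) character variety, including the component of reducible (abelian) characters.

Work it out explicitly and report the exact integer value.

In the torus knot group T(2,35), u^2 = v^35 is central, so an irreducible representation sends it to +I or -I (Schur).
So on each irreducible component the traces are pinned: tr(u) = 2*cos(pi*alpha/2) with 1 <= alpha <= 1, tr(v) = 2*cos(pi*beta/35) with 1 <= beta <= 34.
The two central values (-1)^alpha I and (-1)^beta I must be the same matrix, so alpha and beta share a parity.
Counting: 1 odd alphas x 17 odd betas + 0 even alphas x 17 even betas = 17 + 0 = 17.
That is 17 components of irreducible characters, and with the reducible (abelian) component the total is 18.

18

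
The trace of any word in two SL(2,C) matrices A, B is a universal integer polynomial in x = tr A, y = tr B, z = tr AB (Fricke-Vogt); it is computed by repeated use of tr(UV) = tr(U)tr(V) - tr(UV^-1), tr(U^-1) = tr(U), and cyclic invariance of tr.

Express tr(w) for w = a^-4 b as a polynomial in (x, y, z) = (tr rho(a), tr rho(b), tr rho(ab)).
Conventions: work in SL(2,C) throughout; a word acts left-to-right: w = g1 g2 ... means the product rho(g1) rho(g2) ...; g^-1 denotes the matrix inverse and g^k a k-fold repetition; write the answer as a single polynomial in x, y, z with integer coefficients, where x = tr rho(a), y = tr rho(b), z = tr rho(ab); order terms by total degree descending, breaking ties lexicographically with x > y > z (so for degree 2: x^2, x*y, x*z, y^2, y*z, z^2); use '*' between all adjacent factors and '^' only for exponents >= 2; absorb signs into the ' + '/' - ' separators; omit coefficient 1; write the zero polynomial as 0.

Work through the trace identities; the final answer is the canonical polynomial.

tr(a^-1 b) = tr(b) tr(a) - tr(b a)  (eliminate a^-1) = x*y - z
tr(a^-2 b) = tr(a^-1 b) tr(a) - tr(a^-1 b a)  (eliminate a^-1) = x^2*y - x*z - y
reduce: tr(b a^-3) = tr(a^-2 b) tr(a) - tr(a^-2 b a)  (eliminate a^-1) = x^3*y - x^2*z - 2*x*y + z
tr(a^-4 b) = tr(b a^-3) tr(a) - tr(b a^-2)  (eliminate a^-1) = x^4*y - x^3*z - 3*x^2*y + 2*x*z + y

x^4*y - x^3*z - 3*x^2*y + 2*x*z + y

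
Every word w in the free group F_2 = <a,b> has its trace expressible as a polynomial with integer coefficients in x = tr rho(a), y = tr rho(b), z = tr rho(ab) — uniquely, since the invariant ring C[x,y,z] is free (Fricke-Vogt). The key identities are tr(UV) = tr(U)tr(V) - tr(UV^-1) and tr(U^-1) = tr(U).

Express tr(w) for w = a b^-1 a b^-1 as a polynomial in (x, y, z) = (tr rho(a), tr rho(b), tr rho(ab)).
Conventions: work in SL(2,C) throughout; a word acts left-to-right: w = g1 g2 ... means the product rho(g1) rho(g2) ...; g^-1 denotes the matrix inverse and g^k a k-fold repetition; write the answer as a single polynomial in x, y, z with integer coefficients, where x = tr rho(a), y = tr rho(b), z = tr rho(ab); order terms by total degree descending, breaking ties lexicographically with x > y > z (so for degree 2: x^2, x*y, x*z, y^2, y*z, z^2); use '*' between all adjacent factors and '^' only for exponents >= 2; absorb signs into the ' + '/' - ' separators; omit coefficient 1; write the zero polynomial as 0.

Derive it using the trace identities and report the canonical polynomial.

x^2*y^2 - 2*x*y*z + z^2 - 2

next, trace(a^2) = trace(a)*trace(a) - trace(1)   [square of a] = x^2 - 2
trace(a^2 b) = trace(a)*trace(b a) - trace(b)   [square of a] = x*z - y
trace(a b^-1 a) = trace(a^2)*trace(b) - trace(a^2 b)   [inverse elimination on b] = x^2*y - x*z - y
trace(a b a b) = trace(b a)*trace(b a) - trace(1)   [split at a repeated b] = z^2 - 2
trace(a b^-1 a b) = trace(a b a)*trace(b) - trace(a b a b)   [inverse elimination on b] = x*y*z - y^2 - z^2 + 2
next, trace(a b^-1 a b^-1) = trace(a b^-1 a)*trace(b) - trace(a b^-1 a b)   [inverse elimination on b] = x^2*y^2 - 2*x*y*z + z^2 - 2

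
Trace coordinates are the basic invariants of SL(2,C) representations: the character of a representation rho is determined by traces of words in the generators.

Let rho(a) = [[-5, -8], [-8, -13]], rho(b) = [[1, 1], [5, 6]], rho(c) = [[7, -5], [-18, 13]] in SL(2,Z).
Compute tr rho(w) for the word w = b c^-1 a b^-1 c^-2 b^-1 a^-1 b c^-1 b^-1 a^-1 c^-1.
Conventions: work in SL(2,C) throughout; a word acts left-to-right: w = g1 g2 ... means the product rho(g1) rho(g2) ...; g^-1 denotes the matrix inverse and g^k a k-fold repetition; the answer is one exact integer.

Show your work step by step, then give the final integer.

-113043768200

rho(b) = [[1, 1], [5, 6]]
... * rho(c^-1) = [[13, 5], [18, 7]]  ->  [[31, 12], [173, 67]]
... * rho(a) = [[-5, -8], [-8, -13]]  ->  [[-251, -404], [-1401, -2255]]
... * rho(b^-1) = [[6, -1], [-5, 1]]  ->  [[514, -153], [2869, -854]]
... * rho(c^-1) = [[13, 5], [18, 7]]  ->  [[3928, 1499], [21925, 8367]]
... * rho(c^-1) = [[13, 5], [18, 7]]  ->  [[78046, 30133], [435631, 168194]]
... * rho(b^-1) = [[6, -1], [-5, 1]]  ->  [[317611, -47913], [1772816, -267437]]
... * rho(a^-1) = [[-13, 8], [8, -5]]  ->  [[-4512247, 2780453], [-25186104, 15519713]]
... * rho(b) = [[1, 1], [5, 6]]  ->  [[9390018, 12170471], [52412461, 67932174]]
... * rho(c^-1) = [[13, 5], [18, 7]]  ->  [[341138712, 132143387], [1904141125, 737587523]]
... * rho(b^-1) = [[6, -1], [-5, 1]]  ->  [[1386115337, -208995325], [7736909135, -1166553602]]
... * rho(a^-1) = [[-13, 8], [8, -5]]  ->  [[-19691461981, 12133899321], [-109912247571, 67728041090]]
... * rho(c^-1) = [[13, 5], [18, 7]]  ->  [[-37578817975, -13520014658], [-209754478803, -75464950225]]
tr = -37578817975 + -75464950225 = -113043768200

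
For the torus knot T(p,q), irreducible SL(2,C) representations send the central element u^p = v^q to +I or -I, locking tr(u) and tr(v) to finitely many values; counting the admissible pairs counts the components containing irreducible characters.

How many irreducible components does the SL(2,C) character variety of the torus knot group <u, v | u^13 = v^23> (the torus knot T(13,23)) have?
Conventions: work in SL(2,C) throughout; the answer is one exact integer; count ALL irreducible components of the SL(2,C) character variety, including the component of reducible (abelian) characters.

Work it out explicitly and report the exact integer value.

133

Gamma = < u, v | u^13 = v^23 > (torus knot T(13,23)); the central element u^13 = v^23 acts as +I or -I in any irreducible SL(2,C) representation.
So on each irreducible component the traces are pinned: tr(u) = 2*cos(pi*alpha/13) with 1 <= alpha <= 12, tr(v) = 2*cos(pi*beta/23) with 1 <= beta <= 22.
Consistency of u^13 = (-1)^alpha I with v^23 = (-1)^beta I forces alpha = beta (mod 2).
count pairs: odd alpha (6 choices) x odd beta (11), plus even alpha (6) x even beta (11): 6*11 + 6*11 = 132.
That is 132 components of irreducible characters, and with the reducible (abelian) component the total is 133.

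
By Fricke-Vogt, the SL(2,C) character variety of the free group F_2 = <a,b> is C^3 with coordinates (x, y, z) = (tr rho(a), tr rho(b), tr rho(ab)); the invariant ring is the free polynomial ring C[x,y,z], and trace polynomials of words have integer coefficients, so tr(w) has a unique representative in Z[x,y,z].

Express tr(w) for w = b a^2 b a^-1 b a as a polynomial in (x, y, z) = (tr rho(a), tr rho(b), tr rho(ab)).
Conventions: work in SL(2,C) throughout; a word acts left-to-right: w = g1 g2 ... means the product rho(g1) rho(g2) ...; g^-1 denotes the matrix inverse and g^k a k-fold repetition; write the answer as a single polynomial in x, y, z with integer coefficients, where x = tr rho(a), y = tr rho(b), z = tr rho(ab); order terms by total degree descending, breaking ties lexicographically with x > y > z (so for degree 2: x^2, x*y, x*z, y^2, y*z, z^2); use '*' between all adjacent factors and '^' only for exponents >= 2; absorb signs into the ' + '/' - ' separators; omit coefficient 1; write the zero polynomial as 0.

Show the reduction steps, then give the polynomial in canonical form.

apply: tr(b a b a) = tr(a b)*tr(a b) - tr(1)   [split at repeated a] = z^2 - 2
tr(b a b) = tr(b)*tr(a b) - tr(a) = y*z - x
tr(a b a^2 b) = tr(a)*tr(b a b a) - tr(b a b) = x*z^2 - y*z - x
use: tr(a b a) = tr(a)*tr(b a) - tr(b) = x*z - y
use: tr(a b a^2) = tr(a)*tr(a b a) - tr(a b) = x^2*z - x*y - z
tr(b a b a^2 b) = tr(b)*tr(a b a^2 b) - tr(a b a^2) = x*y*z^2 - x^2*z - y^2*z + z
apply: tr(b a b a b a) = tr(a b)*tr(a b a b) - tr(a^-1 b^-1)   [split at repeated a] = z^3 - 3*z
apply: tr(b a b a b) = tr(b)*tr(a b a b) - tr(a b a) = y*z^2 - x*z - y
apply: tr(b a b a^2 b a) = tr(a)*tr(b a b a b a) - tr(b a b a b) = x*z^3 - y*z^2 - 2*x*z + y
tr(b a^2 b a^-1 b a) = tr(b a b a^2 b)*tr(a) - tr(b a b a^2 b a) = x^2*y*z^2 - x^3*z - x*y^2*z - x*z^3 + y*z^2 + 3*x*z - y

x^2*y*z^2 - x^3*z - x*y^2*z - x*z^3 + y*z^2 + 3*x*z - y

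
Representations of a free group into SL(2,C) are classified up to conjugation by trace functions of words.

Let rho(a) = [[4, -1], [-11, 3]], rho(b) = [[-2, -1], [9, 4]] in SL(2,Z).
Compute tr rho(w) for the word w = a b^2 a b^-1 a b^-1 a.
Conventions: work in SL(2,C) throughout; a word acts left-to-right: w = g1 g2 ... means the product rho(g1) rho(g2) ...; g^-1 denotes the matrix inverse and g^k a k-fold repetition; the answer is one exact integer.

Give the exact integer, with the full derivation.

2047

rho(a) = [[4, -1], [-11, 3]]
... * rho(b) = [[-2, -1], [9, 4]]  ->  [[-17, -8], [49, 23]]
... * rho(b) = [[-2, -1], [9, 4]]  ->  [[-38, -15], [109, 43]]
... * rho(a) = [[4, -1], [-11, 3]]  ->  [[13, -7], [-37, 20]]
... * rho(b^-1) = [[4, 1], [-9, -2]]  ->  [[115, 27], [-328, -77]]
... * rho(a) = [[4, -1], [-11, 3]]  ->  [[163, -34], [-465, 97]]
... * rho(b^-1) = [[4, 1], [-9, -2]]  ->  [[958, 231], [-2733, -659]]
... * rho(a) = [[4, -1], [-11, 3]]  ->  [[1291, -265], [-3683, 756]]
tr = 1291 + 756 = 2047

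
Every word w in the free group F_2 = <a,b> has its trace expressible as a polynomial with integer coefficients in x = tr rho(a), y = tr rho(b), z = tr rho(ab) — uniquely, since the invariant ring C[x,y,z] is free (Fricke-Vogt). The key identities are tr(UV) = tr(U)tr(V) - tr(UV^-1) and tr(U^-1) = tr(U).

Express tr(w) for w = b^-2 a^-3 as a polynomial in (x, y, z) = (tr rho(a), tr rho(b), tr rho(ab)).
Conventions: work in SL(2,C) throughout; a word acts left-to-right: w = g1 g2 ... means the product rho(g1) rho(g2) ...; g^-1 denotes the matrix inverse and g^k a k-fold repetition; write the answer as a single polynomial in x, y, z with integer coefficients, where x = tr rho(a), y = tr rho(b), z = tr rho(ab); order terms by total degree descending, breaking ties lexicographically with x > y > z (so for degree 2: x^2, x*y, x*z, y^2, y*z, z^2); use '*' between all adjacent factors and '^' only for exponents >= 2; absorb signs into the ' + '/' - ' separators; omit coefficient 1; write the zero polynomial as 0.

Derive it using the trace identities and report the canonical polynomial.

tr(a^-1) = tr(a) = x
tr(a^-2) = tr(a^-1)*tr(a) - tr(1) = x^2 - 2
tr(b a^-1) = tr(b)*tr(a) - tr(b a) = x*y - z
next, tr(a^-2 b) = tr(b a^-1)*tr(a) - tr(b) = x^2*y - x*z - y
tr(a^-2 b^-1) = tr(a^-2)*tr(b) - tr(a^-2 b) = x*z - y
and tr(b^-1 a^-3) = tr(a^-2 b^-1)*tr(a) - tr(a^-2 b^-1 a) = x^2*z - x*y - z
tr(a^-3) = tr(a^-2)*tr(a) - tr(a^-1) = x^3 - 3*x
next, tr(b^-2 a^-3) = tr(b^-1 a^-3)*tr(b) - tr(b^-1 a^-3 b) = x^2*y*z - x^3 - x*y^2 - y*z + 3*x

x^2*y*z - x^3 - x*y^2 - y*z + 3*x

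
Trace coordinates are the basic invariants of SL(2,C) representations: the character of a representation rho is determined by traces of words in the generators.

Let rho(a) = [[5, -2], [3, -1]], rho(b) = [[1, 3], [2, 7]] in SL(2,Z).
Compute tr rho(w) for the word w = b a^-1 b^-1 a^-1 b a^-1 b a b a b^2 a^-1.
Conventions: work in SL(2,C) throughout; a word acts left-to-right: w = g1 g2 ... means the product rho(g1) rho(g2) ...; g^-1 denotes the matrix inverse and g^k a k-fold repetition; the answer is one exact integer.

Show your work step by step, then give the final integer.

1082980

rho(b) = [[1, 3], [2, 7]]
... * rho(a^-1) = [[-1, 2], [-3, 5]]  ->  [[-10, 17], [-23, 39]]
... * rho(b^-1) = [[7, -3], [-2, 1]]  ->  [[-104, 47], [-239, 108]]
... * rho(a^-1) = [[-1, 2], [-3, 5]]  ->  [[-37, 27], [-85, 62]]
... * rho(b) = [[1, 3], [2, 7]]  ->  [[17, 78], [39, 179]]
... * rho(a^-1) = [[-1, 2], [-3, 5]]  ->  [[-251, 424], [-576, 973]]
... * rho(b) = [[1, 3], [2, 7]]  ->  [[597, 2215], [1370, 5083]]
... * rho(a) = [[5, -2], [3, -1]]  ->  [[9630, -3409], [22099, -7823]]
... * rho(b) = [[1, 3], [2, 7]]  ->  [[2812, 5027], [6453, 11536]]
... * rho(a) = [[5, -2], [3, -1]]  ->  [[29141, -10651], [66873, -24442]]
... * rho(b) = [[1, 3], [2, 7]]  ->  [[7839, 12866], [17989, 29525]]
... * rho(b) = [[1, 3], [2, 7]]  ->  [[33571, 113579], [77039, 260642]]
... * rho(a^-1) = [[-1, 2], [-3, 5]]  ->  [[-374308, 635037], [-858965, 1457288]]
tr = -374308 + 1457288 = 1082980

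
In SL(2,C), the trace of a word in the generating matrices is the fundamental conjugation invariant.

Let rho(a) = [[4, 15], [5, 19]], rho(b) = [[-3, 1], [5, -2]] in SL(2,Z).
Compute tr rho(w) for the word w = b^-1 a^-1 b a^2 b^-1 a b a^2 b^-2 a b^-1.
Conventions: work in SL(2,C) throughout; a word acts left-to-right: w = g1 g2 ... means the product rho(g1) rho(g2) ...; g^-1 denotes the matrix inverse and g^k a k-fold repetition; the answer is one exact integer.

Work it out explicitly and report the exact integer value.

39806076564235

rho(b^-1) = [[-2, -1], [-5, -3]]
... * rho(a^-1) = [[19, -15], [-5, 4]]  ->  [[-33, 26], [-80, 63]]
... * rho(b) = [[-3, 1], [5, -2]]  ->  [[229, -85], [555, -206]]
... * rho(a) = [[4, 15], [5, 19]]  ->  [[491, 1820], [1190, 4411]]
... * rho(a) = [[4, 15], [5, 19]]  ->  [[11064, 41945], [26815, 101659]]
... * rho(b^-1) = [[-2, -1], [-5, -3]]  ->  [[-231853, -136899], [-561925, -331792]]
... * rho(a) = [[4, 15], [5, 19]]  ->  [[-1611907, -6078876], [-3906660, -14732923]]
... * rho(b) = [[-3, 1], [5, -2]]  ->  [[-25558659, 10545845], [-61944635, 25559186]]
... * rho(a) = [[4, 15], [5, 19]]  ->  [[-49505411, -183008830], [-119982610, -443544991]]
... * rho(a) = [[4, 15], [5, 19]]  ->  [[-1113065794, -4219748935], [-2697655395, -10227093979]]
... * rho(b^-1) = [[-2, -1], [-5, -3]]  ->  [[23324876263, 13772312599], [56530780685, 33378937332]]
... * rho(b^-1) = [[-2, -1], [-5, -3]]  ->  [[-115511315521, -64641814060], [-279956248030, -156667592681]]
... * rho(a) = [[4, 15], [5, 19]]  ->  [[-785254332384, -2960864199955], [-1903162955525, -7176027981389]]
... * rho(b^-1) = [[-2, -1], [-5, -3]]  ->  [[16374829664543, 9667846932249], [39686465817995, 23431246899692]]
tr = 16374829664543 + 23431246899692 = 39806076564235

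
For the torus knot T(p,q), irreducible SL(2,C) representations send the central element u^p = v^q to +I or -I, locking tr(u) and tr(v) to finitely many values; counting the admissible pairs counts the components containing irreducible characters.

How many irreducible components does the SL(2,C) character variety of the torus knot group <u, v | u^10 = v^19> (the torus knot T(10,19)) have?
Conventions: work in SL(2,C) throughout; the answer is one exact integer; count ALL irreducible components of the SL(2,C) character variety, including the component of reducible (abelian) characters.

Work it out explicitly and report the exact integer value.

For T(10,19): irreducibility forces the central element u^10 = v^19 to one of +I, -I.
This locks tr(u) to 2*cos(pi*alpha/10), alpha in 1..9, and tr(v) to 2*cos(pi*beta/19), beta in 1..18, on each component of irreducible characters.
u^10 = (-1)^alpha I and v^19 = (-1)^beta I must agree, so alpha and beta have equal parity.
Enumerate parity-matched pairs: 5*9 odd-odd plus 4*9 even-even gives 81.
Total: 81 irreducible-character components + 1 reducible (abelian) component = 82.

82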